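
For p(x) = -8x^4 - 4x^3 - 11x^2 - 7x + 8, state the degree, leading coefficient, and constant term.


Highest power of x is 4, with coefficient -8. Constant term is 8.
Degree = 4, leading coefficient = -8, constant term = 8


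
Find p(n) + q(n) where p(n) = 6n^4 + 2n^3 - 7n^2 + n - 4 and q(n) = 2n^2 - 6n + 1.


Align terms by degree and add:
  6n^4 + 2n^3 - 7n^2 + n - 4
+ 2n^2 - 6n + 1
= 6n^4 + 2n^3 - 5n^2 - 5n - 3


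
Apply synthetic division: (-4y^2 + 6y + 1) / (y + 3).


Synthetic division with c = -3. Coefficients: -4, 6, 1
Bring down -4.
  -4 * -3 = 12; 12 + 6 = 18
  18 * -3 = -54; -54 + 1 = -53
Quotient: -4y + 18, Remainder: -53


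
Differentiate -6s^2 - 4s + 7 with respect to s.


Apply the power rule term by term:
  d/ds(-6s^2) = -12s
  d/ds(-4s) = -4
  d/ds(7) = 0
p'(s) = -12s - 4


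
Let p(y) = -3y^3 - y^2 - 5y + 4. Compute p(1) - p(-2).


p(1) = -5
p(-2) = 34
p(1) - p(-2) = -5 - 34 = -39


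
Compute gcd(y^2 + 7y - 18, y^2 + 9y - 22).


Factor each:
  y^2 + 7y - 18 = (y - 2)(y + 9)
  y^2 + 9y - 22 = (y - 2)(y + 11)
Common monic factor: y - 2


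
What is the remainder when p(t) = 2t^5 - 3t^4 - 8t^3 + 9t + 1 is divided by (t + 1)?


By the Remainder Theorem, the remainder equals p(-1):
  2*(-1)^5 = -2
  -3*(-1)^4 = -3
  -8*(-1)^3 = 8
  0*(-1)^2 = 0
  9*(-1)^1 = -9
  constant: 1
Sum: -2 - 3 + 8 + 0 - 9 + 1 = -5


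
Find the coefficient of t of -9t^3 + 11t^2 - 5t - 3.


Read off the coefficient of t: -5


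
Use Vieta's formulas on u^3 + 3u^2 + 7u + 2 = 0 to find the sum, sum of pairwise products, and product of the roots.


Monic cubic u^3+bu^2+cu+d=0: sum=-b, pairwise sum=c, product=-d.
b=3, c=7, d=2
r1+r2+r3 = -3
r1r2+r1r3+r2r3 = 7
r1r2r3 = -2


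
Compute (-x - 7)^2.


Expand (-x - 7)^2 by repeated multiplication:
= x^2 + 14x + 49


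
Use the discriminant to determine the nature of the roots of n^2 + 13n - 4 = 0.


D = b^2 - 4ac = (13)^2 - 4(1)(-4) = 169 + 16 = 185
Since D > 0: two distinct irrational roots


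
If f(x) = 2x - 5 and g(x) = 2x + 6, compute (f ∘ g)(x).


Substitute g(x) into f:
f(g(x)) = 2*(2x + 6) + (-5)
Expand and combine: 4x + 7


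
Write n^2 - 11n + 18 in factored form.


Roots satisfy r1 + r2 = -b/a = 11 and r1*r2 = c/a = 18.
So r1 = 2, r2 = 9.
n^2 - 11n + 18 = (n - r1)(n - r2) = (n - 2)(n - 9)


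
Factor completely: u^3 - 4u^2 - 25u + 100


Try integer roots (divisors of 100). u=4: p(4)=0.
Divide out (u - 4): quotient is u^2 - 25.
Factor the quadratic: (u - 5)(u + 5)
Result: (u - 4)(u - 5)(u + 5)


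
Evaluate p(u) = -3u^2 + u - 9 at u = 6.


Using direct substitution:
  -3 * (6)^2 = -108
  1 * (6)^1 = 6
  constant: -9
Sum = -108 + 6 - 9 = -111


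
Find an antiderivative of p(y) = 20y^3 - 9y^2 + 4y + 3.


Reverse power rule on each term:
  ∫ 20y^3 dy = 5y^4
  ∫ -9y^2 dy = -3y^3
  ∫ 4y dy = 2y^2
  ∫ 3 dy = 3y
F(y) = 5y^4 - 3y^3 + 2y^2 + 3y + C


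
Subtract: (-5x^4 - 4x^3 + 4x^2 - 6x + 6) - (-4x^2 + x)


Distribute the minus sign:
  (-5x^4 - 4x^3 + 4x^2 - 6x + 6)
- (-4x^2 + x)
Negate second polynomial: 4x^2 - x
Add: -5x^4 - 4x^3 + 8x^2 - 7x + 6


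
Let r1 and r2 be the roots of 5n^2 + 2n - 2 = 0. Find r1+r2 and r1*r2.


For an^2+bn+c=0: sum = -b/a, product = c/a.
a=5, b=2, c=-2
Sum = -(2)/5 = -2/5
Product = (-2)/5 = -2/5


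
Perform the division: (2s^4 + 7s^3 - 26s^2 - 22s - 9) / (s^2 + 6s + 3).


(2s^4 + 7s^3 - 26s^2 - 22s - 9) / (s^2 + 6s + 3)
Step 1: 2s^2 * (s^2 + 6s + 3) = 2s^4 + 12s^3 + 6s^2; subtract.
Step 2: -5s * (s^2 + 6s + 3) = -5s^3 - 30s^2 - 15s; subtract.
Step 3: -2 * (s^2 + 6s + 3) = -2s^2 - 12s - 6; subtract.
Quotient: 2s^2 - 5s - 2, Remainder: 5s - 3


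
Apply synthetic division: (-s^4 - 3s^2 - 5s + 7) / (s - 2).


Synthetic division with c = 2. Coefficients: -1, 0, -3, -5, 7
Bring down -1.
  -1 * 2 = -2; -2 + 0 = -2
  -2 * 2 = -4; -4 - 3 = -7
  -7 * 2 = -14; -14 - 5 = -19
  -19 * 2 = -38; -38 + 7 = -31
Quotient: -s^3 - 2s^2 - 7s - 19, Remainder: -31


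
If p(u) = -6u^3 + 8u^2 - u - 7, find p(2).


Using direct substitution:
  -6 * (2)^3 = -48
  8 * (2)^2 = 32
  -1 * (2)^1 = -2
  constant: -7
Sum = -48 + 32 - 2 - 7 = -25


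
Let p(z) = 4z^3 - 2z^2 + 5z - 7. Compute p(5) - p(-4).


p(5) = 468
p(-4) = -315
p(5) - p(-4) = 468 + 315 = 783


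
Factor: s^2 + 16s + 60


Roots satisfy r1 + r2 = -b/a = -16 and r1*r2 = c/a = 60.
So r1 = -6, r2 = -10.
s^2 + 16s + 60 = (s - r1)(s - r2) = (s + 6)(s + 10)


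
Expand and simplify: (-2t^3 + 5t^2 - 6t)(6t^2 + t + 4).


Distribute each term of the first polynomial:
  (-2t^3)(6t^2 + t + 4) = -12t^5 - 2t^4 - 8t^3
  (5t^2)(6t^2 + t + 4) = 30t^4 + 5t^3 + 20t^2
  (-6t)(6t^2 + t + 4) = -36t^3 - 6t^2 - 24t
Sum: -12t^5 + 28t^4 - 39t^3 + 14t^2 - 24t


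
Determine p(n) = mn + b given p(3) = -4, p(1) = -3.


p(n) = mn + b. Using p(3)=-4, p(1)=-3:
m = (-4 + 3)/(3 - 1) = -1/2 = -1/2
b = -4 - m*(3) = -4 + 3/2 = -5/2
p(n) = -(1/2)n - (5/2)


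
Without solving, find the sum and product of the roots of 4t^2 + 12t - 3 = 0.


For at^2+bt+c=0: sum = -b/a, product = c/a.
a=4, b=12, c=-3
Sum = -(12)/4 = -3
Product = (-3)/4 = -3/4


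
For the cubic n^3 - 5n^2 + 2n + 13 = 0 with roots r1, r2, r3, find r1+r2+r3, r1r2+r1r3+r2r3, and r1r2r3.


Monic cubic n^3+bn^2+cn+d=0: sum=-b, pairwise sum=c, product=-d.
b=-5, c=2, d=13
r1+r2+r3 = 5
r1r2+r1r3+r2r3 = 2
r1r2r3 = -13


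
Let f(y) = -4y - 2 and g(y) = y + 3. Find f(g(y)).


Substitute g(y) into f:
f(g(y)) = -4*(y + 3) + (-2)
Expand and combine: -4y - 14


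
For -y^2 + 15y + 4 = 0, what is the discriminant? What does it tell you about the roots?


D = b^2 - 4ac = (15)^2 - 4(-1)(4) = 225 + 16 = 241
Since D > 0: two distinct irrational roots


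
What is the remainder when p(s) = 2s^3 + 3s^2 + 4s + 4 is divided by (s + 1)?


By the Remainder Theorem, the remainder equals p(-1):
  2*(-1)^3 = -2
  3*(-1)^2 = 3
  4*(-1)^1 = -4
  constant: 4
Sum: -2 + 3 - 4 + 4 = 1


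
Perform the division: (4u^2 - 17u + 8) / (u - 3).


(4u^2 - 17u + 8) / (u - 3)
Step 1: 4u * (u - 3) = 4u^2 - 12u; subtract.
Step 2: -5 * (u - 3) = -5u + 15; subtract.
Quotient: 4u - 5, Remainder: -7


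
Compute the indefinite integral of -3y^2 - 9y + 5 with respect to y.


Reverse power rule on each term:
  ∫ -3y^2 dy = -y^3
  ∫ -9y dy = -(9/2)y^2
  ∫ 5 dy = 5y
F(y) = -y^3 - (9/2)y^2 + 5y + C


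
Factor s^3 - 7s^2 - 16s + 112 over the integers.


Try integer roots (divisors of 112). s=-4: p(-4)=0.
Divide out (s + 4): quotient is s^2 - 11s + 28.
Factor the quadratic: (s - 4)(s - 7)
Result: (s + 4)(s - 4)(s - 7)


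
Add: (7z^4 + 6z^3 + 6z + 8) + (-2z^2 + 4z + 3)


Align terms by degree and add:
  7z^4 + 6z^3 + 6z + 8
  -2z^2 + 4z + 3
= 7z^4 + 6z^3 - 2z^2 + 10z + 11


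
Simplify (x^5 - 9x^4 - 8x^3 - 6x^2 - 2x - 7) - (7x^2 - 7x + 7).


Distribute the minus sign:
  (x^5 - 9x^4 - 8x^3 - 6x^2 - 2x - 7)
- (7x^2 - 7x + 7)
Negate second polynomial: -7x^2 + 7x - 7
Add: x^5 - 9x^4 - 8x^3 - 13x^2 + 5x - 14


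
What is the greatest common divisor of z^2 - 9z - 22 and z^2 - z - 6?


Factor each:
  z^2 - 9z - 22 = (z + 2)(z - 11)
  z^2 - z - 6 = (z + 2)(z - 3)
Common monic factor: z + 2


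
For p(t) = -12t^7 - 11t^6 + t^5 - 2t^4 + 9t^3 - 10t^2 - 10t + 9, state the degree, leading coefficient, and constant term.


Highest power of t is 7, with coefficient -12. Constant term is 9.
Degree = 7, leading coefficient = -12, constant term = 9


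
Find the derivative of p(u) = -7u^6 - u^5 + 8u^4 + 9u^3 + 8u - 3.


Apply the power rule term by term:
  d/du(-7u^6) = -42u^5
  d/du(-u^5) = -5u^4
  d/du(8u^4) = 32u^3
  d/du(9u^3) = 27u^2
  d/du(8u) = 8
  d/du(-3) = 0
p'(u) = -42u^5 - 5u^4 + 32u^3 + 27u^2 + 8


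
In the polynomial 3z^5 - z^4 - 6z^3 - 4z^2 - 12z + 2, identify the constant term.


Read off the constant term: 2


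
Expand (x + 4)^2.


Expand (x + 4)^2 by repeated multiplication:
= x^2 + 8x + 16


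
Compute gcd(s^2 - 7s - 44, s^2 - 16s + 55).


Factor each:
  s^2 - 7s - 44 = (s - 11)(s + 4)
  s^2 - 16s + 55 = (s - 11)(s - 5)
Common monic factor: s - 11


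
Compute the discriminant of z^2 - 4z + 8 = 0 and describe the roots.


D = b^2 - 4ac = (-4)^2 - 4(1)(8) = 16 - 32 = -16
Since D < 0: two complex conjugate roots (no real roots)


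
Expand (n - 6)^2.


Expand (n - 6)^2 by repeated multiplication:
= n^2 - 12n + 36


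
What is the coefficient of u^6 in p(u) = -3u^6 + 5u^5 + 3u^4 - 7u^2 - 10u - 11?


Read off the coefficient of u^6: -3


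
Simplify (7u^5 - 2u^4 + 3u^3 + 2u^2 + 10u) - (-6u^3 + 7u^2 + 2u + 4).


Distribute the minus sign:
  (7u^5 - 2u^4 + 3u^3 + 2u^2 + 10u)
- (-6u^3 + 7u^2 + 2u + 4)
Negate second polynomial: 6u^3 - 7u^2 - 2u - 4
Add: 7u^5 - 2u^4 + 9u^3 - 5u^2 + 8u - 4


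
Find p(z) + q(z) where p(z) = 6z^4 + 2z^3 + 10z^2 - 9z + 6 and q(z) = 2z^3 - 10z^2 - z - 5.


Align terms by degree and add:
  6z^4 + 2z^3 + 10z^2 - 9z + 6
+ 2z^3 - 10z^2 - z - 5
= 6z^4 + 4z^3 - 10z + 1


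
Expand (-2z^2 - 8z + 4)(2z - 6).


Distribute each term of the first polynomial:
  (-2z^2)(2z - 6) = -4z^3 + 12z^2
  (-8z)(2z - 6) = -16z^2 + 48z
  (4)(2z - 6) = 8z - 24
Sum: -4z^3 - 4z^2 + 56z - 24


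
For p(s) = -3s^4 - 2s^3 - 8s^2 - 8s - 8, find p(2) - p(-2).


p(2) = -120
p(-2) = -56
p(2) - p(-2) = -120 + 56 = -64


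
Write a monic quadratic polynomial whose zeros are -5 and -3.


p(u) = (u + 5)(u + 3)
Expand: u^2 + 8u + 15


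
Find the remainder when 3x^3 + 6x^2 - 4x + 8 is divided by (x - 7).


By the Remainder Theorem, the remainder equals p(7):
  3*(7)^3 = 1029
  6*(7)^2 = 294
  -4*(7)^1 = -28
  constant: 8
Sum: 1029 + 294 - 28 + 8 = 1303


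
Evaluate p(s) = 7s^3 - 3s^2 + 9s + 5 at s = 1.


Using direct substitution:
  7 * (1)^3 = 7
  -3 * (1)^2 = -3
  9 * (1)^1 = 9
  constant: 5
Sum = 7 - 3 + 9 + 5 = 18


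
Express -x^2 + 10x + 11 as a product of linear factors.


Roots satisfy r1 + r2 = -b/a = 10 and r1*r2 = c/a = -11.
So r1 = 11, r2 = -1.
-x^2 + 10x + 11 = -(x - r1)(x - r2) = -(x - 11)(x + 1)


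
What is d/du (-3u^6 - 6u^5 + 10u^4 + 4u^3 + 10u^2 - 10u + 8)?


Apply the power rule term by term:
  d/du(-3u^6) = -18u^5
  d/du(-6u^5) = -30u^4
  d/du(10u^4) = 40u^3
  d/du(4u^3) = 12u^2
  d/du(10u^2) = 20u
  d/du(-10u) = -10
  d/du(8) = 0
p'(u) = -18u^5 - 30u^4 + 40u^3 + 12u^2 + 20u - 10


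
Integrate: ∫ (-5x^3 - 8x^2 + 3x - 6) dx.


Reverse power rule on each term:
  ∫ -5x^3 dx = -(5/4)x^4
  ∫ -8x^2 dx = -(8/3)x^3
  ∫ 3x dx = (3/2)x^2
  ∫ -6 dx = -6x
F(x) = -(5/4)x^4 - (8/3)x^3 + (3/2)x^2 - 6x + C


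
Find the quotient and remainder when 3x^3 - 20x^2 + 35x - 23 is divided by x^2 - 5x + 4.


(3x^3 - 20x^2 + 35x - 23) / (x^2 - 5x + 4)
Step 1: 3x * (x^2 - 5x + 4) = 3x^3 - 15x^2 + 12x; subtract.
Step 2: -5 * (x^2 - 5x + 4) = -5x^2 + 25x - 20; subtract.
Quotient: 3x - 5, Remainder: -2x - 3


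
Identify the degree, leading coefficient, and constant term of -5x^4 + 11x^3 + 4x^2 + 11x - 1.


Highest power of x is 4, with coefficient -5. Constant term is -1.
Degree = 4, leading coefficient = -5, constant term = -1


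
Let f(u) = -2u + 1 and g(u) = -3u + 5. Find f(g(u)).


Substitute g(u) into f:
f(g(u)) = -2*(-3u + 5) + 1
Expand and combine: 6u - 9


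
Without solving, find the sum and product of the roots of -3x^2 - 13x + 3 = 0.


For ax^2+bx+c=0: sum = -b/a, product = c/a.
a=-3, b=-13, c=3
Sum = -(-13)/-3 = -13/3
Product = (3)/-3 = -1


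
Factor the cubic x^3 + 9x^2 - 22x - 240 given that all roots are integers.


Try integer roots (divisors of -240). x=-6: p(-6)=0.
Divide out (x + 6): quotient is x^2 + 3x - 40.
Factor the quadratic: (x - 5)(x + 8)
Result: (x + 6)(x - 5)(x + 8)


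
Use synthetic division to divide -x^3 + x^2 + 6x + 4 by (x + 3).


Synthetic division with c = -3. Coefficients: -1, 1, 6, 4
Bring down -1.
  -1 * -3 = 3; 3 + 1 = 4
  4 * -3 = -12; -12 + 6 = -6
  -6 * -3 = 18; 18 + 4 = 22
Quotient: -x^2 + 4x - 6, Remainder: 22


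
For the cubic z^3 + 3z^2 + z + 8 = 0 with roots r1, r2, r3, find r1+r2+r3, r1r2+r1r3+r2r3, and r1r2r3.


Monic cubic z^3+bz^2+cz+d=0: sum=-b, pairwise sum=c, product=-d.
b=3, c=1, d=8
r1+r2+r3 = -3
r1r2+r1r3+r2r3 = 1
r1r2r3 = -8


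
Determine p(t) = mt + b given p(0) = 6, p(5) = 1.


p(t) = mt + b. Using p(0)=6, p(5)=1:
m = (6 - 1)/(0 - 5) = 5/-5 = -1
b = 6 - m*(0) = 6 = 6
p(t) = -t + 6


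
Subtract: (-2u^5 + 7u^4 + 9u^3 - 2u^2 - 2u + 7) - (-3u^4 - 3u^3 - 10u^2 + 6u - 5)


Distribute the minus sign:
  (-2u^5 + 7u^4 + 9u^3 - 2u^2 - 2u + 7)
- (-3u^4 - 3u^3 - 10u^2 + 6u - 5)
Negate second polynomial: 3u^4 + 3u^3 + 10u^2 - 6u + 5
Add: -2u^5 + 10u^4 + 12u^3 + 8u^2 - 8u + 12


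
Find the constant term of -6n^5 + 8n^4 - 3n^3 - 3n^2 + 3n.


Read off the constant term: 0


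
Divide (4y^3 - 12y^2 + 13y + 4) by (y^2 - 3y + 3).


(4y^3 - 12y^2 + 13y + 4) / (y^2 - 3y + 3)
Step 1: 4y * (y^2 - 3y + 3) = 4y^3 - 12y^2 + 12y; subtract.
Step 2: 0 * (y^2 - 3y + 3) = 0; subtract.
Quotient: 4y, Remainder: y + 4


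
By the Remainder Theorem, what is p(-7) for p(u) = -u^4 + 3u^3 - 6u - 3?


By the Remainder Theorem, the remainder equals p(-7):
  -1*(-7)^4 = -2401
  3*(-7)^3 = -1029
  0*(-7)^2 = 0
  -6*(-7)^1 = 42
  constant: -3
Sum: -2401 - 1029 + 0 + 42 - 3 = -3391


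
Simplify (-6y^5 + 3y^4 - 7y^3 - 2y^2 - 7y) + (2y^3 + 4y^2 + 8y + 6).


Align terms by degree and add:
  -6y^5 + 3y^4 - 7y^3 - 2y^2 - 7y
+ 2y^3 + 4y^2 + 8y + 6
= -6y^5 + 3y^4 - 5y^3 + 2y^2 + y + 6


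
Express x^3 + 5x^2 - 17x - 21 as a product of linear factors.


Try integer roots (divisors of -21). x=3: p(3)=0.
Divide out (x - 3): quotient is x^2 + 8x + 7.
Factor the quadratic: (x + 1)(x + 7)
Result: (x - 3)(x + 1)(x + 7)


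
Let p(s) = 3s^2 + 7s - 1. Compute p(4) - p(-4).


p(4) = 75
p(-4) = 19
p(4) - p(-4) = 75 - 19 = 56


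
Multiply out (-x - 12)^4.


Expand (-x - 12)^4 by repeated multiplication:
  (-x - 12)^2 = x^2 + 24x + 144
  (-x - 12)^3 = -x^3 - 36x^2 - 432x - 1728
= x^4 + 48x^3 + 864x^2 + 6912x + 20736


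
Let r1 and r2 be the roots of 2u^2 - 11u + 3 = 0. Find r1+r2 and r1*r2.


For au^2+bu+c=0: sum = -b/a, product = c/a.
a=2, b=-11, c=3
Sum = -(-11)/2 = 11/2
Product = (3)/2 = 3/2


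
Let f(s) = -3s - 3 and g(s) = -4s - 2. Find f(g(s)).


Substitute g(s) into f:
f(g(s)) = -3*(-4s - 2) + (-3)
Expand and combine: 12s + 3


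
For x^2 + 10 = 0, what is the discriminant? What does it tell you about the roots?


D = b^2 - 4ac = (0)^2 - 4(1)(10) = 0 - 40 = -40
Since D < 0: two complex conjugate roots (no real roots)


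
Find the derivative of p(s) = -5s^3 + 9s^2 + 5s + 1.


Apply the power rule term by term:
  d/ds(-5s^3) = -15s^2
  d/ds(9s^2) = 18s
  d/ds(5s) = 5
  d/ds(1) = 0
p'(s) = -15s^2 + 18s + 5


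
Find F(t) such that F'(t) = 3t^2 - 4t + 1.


Reverse power rule on each term:
  ∫ 3t^2 dt = t^3
  ∫ -4t dt = -2t^2
  ∫ 1 dt = t
F(t) = t^3 - 2t^2 + t + C


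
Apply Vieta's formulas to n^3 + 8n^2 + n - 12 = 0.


Monic cubic n^3+bn^2+cn+d=0: sum=-b, pairwise sum=c, product=-d.
b=8, c=1, d=-12
r1+r2+r3 = -8
r1r2+r1r3+r2r3 = 1
r1r2r3 = 12


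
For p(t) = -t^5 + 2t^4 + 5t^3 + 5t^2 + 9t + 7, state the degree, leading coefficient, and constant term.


Highest power of t is 5, with coefficient -1. Constant term is 7.
Degree = 5, leading coefficient = -1, constant term = 7


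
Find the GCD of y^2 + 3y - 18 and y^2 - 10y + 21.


Factor each:
  y^2 + 3y - 18 = (y - 3)(y + 6)
  y^2 - 10y + 21 = (y - 3)(y - 7)
Common monic factor: y - 3


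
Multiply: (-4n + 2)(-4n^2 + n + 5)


Distribute each term of the first polynomial:
  (-4n)(-4n^2 + n + 5) = 16n^3 - 4n^2 - 20n
  (2)(-4n^2 + n + 5) = -8n^2 + 2n + 10
Sum: 16n^3 - 12n^2 - 18n + 10


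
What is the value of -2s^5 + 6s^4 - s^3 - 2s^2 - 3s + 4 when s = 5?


Using direct substitution:
  -2 * (5)^5 = -6250
  6 * (5)^4 = 3750
  -1 * (5)^3 = -125
  -2 * (5)^2 = -50
  -3 * (5)^1 = -15
  constant: 4
Sum = -6250 + 3750 - 125 - 50 - 15 + 4 = -2686


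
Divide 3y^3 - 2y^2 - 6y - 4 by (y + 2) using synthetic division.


Synthetic division with c = -2. Coefficients: 3, -2, -6, -4
Bring down 3.
  3 * -2 = -6; -6 - 2 = -8
  -8 * -2 = 16; 16 - 6 = 10
  10 * -2 = -20; -20 - 4 = -24
Quotient: 3y^2 - 8y + 10, Remainder: -24


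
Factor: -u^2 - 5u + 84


Roots satisfy r1 + r2 = -b/a = -5 and r1*r2 = c/a = -84.
So r1 = -12, r2 = 7.
-u^2 - 5u + 84 = -(u - r1)(u - r2) = -(u + 12)(u - 7)


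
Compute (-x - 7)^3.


Expand (-x - 7)^3 by repeated multiplication:
  (-x - 7)^2 = x^2 + 14x + 49
= -x^3 - 21x^2 - 147x - 343


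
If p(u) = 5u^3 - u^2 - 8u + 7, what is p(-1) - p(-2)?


p(-1) = 9
p(-2) = -21
p(-1) - p(-2) = 9 + 21 = 30


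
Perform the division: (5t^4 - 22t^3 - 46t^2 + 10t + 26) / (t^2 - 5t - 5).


(5t^4 - 22t^3 - 46t^2 + 10t + 26) / (t^2 - 5t - 5)
Step 1: 5t^2 * (t^2 - 5t - 5) = 5t^4 - 25t^3 - 25t^2; subtract.
Step 2: 3t * (t^2 - 5t - 5) = 3t^3 - 15t^2 - 15t; subtract.
Step 3: -6 * (t^2 - 5t - 5) = -6t^2 + 30t + 30; subtract.
Quotient: 5t^2 + 3t - 6, Remainder: -5t - 4


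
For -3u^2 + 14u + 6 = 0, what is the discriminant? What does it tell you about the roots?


D = b^2 - 4ac = (14)^2 - 4(-3)(6) = 196 + 72 = 268
Since D > 0: two distinct irrational roots


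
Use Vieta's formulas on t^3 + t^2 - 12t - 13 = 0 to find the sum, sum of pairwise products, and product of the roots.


Monic cubic t^3+bt^2+ct+d=0: sum=-b, pairwise sum=c, product=-d.
b=1, c=-12, d=-13
r1+r2+r3 = -1
r1r2+r1r3+r2r3 = -12
r1r2r3 = 13


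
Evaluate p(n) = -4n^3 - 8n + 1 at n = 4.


Using direct substitution:
  -4 * (4)^3 = -256
  0 * (4)^2 = 0
  -8 * (4)^1 = -32
  constant: 1
Sum = -256 + 0 - 32 + 1 = -287


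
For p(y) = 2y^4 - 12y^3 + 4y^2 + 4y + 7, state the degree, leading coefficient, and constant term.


Highest power of y is 4, with coefficient 2. Constant term is 7.
Degree = 4, leading coefficient = 2, constant term = 7


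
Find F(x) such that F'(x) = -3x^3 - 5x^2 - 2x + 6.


Reverse power rule on each term:
  ∫ -3x^3 dx = -(3/4)x^4
  ∫ -5x^2 dx = -(5/3)x^3
  ∫ -2x dx = -x^2
  ∫ 6 dx = 6x
F(x) = -(3/4)x^4 - (5/3)x^3 - x^2 + 6x + C


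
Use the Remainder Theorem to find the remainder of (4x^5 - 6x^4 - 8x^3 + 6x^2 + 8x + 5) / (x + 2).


By the Remainder Theorem, the remainder equals p(-2):
  4*(-2)^5 = -128
  -6*(-2)^4 = -96
  -8*(-2)^3 = 64
  6*(-2)^2 = 24
  8*(-2)^1 = -16
  constant: 5
Sum: -128 - 96 + 64 + 24 - 16 + 5 = -147


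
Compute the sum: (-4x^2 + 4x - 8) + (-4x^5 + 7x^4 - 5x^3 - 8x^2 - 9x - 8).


Align terms by degree and add:
  -4x^2 + 4x - 8
  -4x^5 + 7x^4 - 5x^3 - 8x^2 - 9x - 8
= -4x^5 + 7x^4 - 5x^3 - 12x^2 - 5x - 16


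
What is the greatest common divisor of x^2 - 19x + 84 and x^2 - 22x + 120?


Factor each:
  x^2 - 19x + 84 = (x - 12)(x - 7)
  x^2 - 22x + 120 = (x - 12)(x - 10)
Common monic factor: x - 12


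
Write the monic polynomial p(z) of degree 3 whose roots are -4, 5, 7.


p(z) = (z + 4)(z - 5)(z - 7)
Expand: z^3 - 8z^2 - 13z + 140


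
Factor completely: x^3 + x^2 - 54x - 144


Try integer roots (divisors of -144). x=-3: p(-3)=0.
Divide out (x + 3): quotient is x^2 - 2x - 48.
Factor the quadratic: (x + 6)(x - 8)
Result: (x + 3)(x + 6)(x - 8)


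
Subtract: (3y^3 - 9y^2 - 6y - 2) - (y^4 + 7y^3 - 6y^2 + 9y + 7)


Distribute the minus sign:
  (3y^3 - 9y^2 - 6y - 2)
- (y^4 + 7y^3 - 6y^2 + 9y + 7)
Negate second polynomial: -y^4 - 7y^3 + 6y^2 - 9y - 7
Add: -y^4 - 4y^3 - 3y^2 - 15y - 9


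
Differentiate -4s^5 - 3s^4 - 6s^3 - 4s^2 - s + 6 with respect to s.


Apply the power rule term by term:
  d/ds(-4s^5) = -20s^4
  d/ds(-3s^4) = -12s^3
  d/ds(-6s^3) = -18s^2
  d/ds(-4s^2) = -8s
  d/ds(-s) = -1
  d/ds(6) = 0
p'(s) = -20s^4 - 12s^3 - 18s^2 - 8s - 1


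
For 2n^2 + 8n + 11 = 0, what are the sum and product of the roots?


For an^2+bn+c=0: sum = -b/a, product = c/a.
a=2, b=8, c=11
Sum = -(8)/2 = -4
Product = (11)/2 = 11/2


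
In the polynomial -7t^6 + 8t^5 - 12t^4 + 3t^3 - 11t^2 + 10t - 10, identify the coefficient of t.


Read off the coefficient of t: 10


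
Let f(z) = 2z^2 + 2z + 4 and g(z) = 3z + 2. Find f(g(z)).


Substitute g(z) into f:
f(g(z)) = 2*(3z + 2)^2 + 2*(3z + 2) + 4
(3z + 2)^2 = 9z^2 + 12z + 4
Expand and combine: 18z^2 + 30z + 16


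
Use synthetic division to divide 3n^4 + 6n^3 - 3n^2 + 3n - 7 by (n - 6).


Synthetic division with c = 6. Coefficients: 3, 6, -3, 3, -7
Bring down 3.
  3 * 6 = 18; 18 + 6 = 24
  24 * 6 = 144; 144 - 3 = 141
  141 * 6 = 846; 846 + 3 = 849
  849 * 6 = 5094; 5094 - 7 = 5087
Quotient: 3n^3 + 24n^2 + 141n + 849, Remainder: 5087


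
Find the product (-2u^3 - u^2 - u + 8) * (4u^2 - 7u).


Distribute each term of the first polynomial:
  (-2u^3)(4u^2 - 7u) = -8u^5 + 14u^4
  (-u^2)(4u^2 - 7u) = -4u^4 + 7u^3
  (-u)(4u^2 - 7u) = -4u^3 + 7u^2
  (8)(4u^2 - 7u) = 32u^2 - 56u
Sum: -8u^5 + 10u^4 + 3u^3 + 39u^2 - 56u


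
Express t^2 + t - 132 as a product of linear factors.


Roots satisfy r1 + r2 = -b/a = -1 and r1*r2 = c/a = -132.
So r1 = -12, r2 = 11.
t^2 + t - 132 = (t - r1)(t - r2) = (t + 12)(t - 11)


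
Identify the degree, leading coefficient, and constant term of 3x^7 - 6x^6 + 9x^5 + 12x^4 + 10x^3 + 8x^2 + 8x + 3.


Highest power of x is 7, with coefficient 3. Constant term is 3.
Degree = 7, leading coefficient = 3, constant term = 3


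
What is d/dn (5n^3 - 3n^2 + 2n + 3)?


Apply the power rule term by term:
  d/dn(5n^3) = 15n^2
  d/dn(-3n^2) = -6n
  d/dn(2n) = 2
  d/dn(3) = 0
p'(n) = 15n^2 - 6n + 2


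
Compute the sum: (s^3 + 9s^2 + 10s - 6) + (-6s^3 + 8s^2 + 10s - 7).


Align terms by degree and add:
  s^3 + 9s^2 + 10s - 6
  -6s^3 + 8s^2 + 10s - 7
= -5s^3 + 17s^2 + 20s - 13


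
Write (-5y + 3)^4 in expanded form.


Expand (-5y + 3)^4 by repeated multiplication:
  (-5y + 3)^2 = 25y^2 - 30y + 9
  (-5y + 3)^3 = -125y^3 + 225y^2 - 135y + 27
= 625y^4 - 1500y^3 + 1350y^2 - 540y + 81


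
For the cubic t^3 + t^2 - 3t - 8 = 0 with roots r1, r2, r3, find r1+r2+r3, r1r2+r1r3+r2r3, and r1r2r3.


Monic cubic t^3+bt^2+ct+d=0: sum=-b, pairwise sum=c, product=-d.
b=1, c=-3, d=-8
r1+r2+r3 = -1
r1r2+r1r3+r2r3 = -3
r1r2r3 = 8


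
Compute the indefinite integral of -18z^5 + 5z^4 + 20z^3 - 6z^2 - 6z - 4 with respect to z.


Reverse power rule on each term:
  ∫ -18z^5 dz = -3z^6
  ∫ 5z^4 dz = z^5
  ∫ 20z^3 dz = 5z^4
  ∫ -6z^2 dz = -2z^3
  ∫ -6z dz = -3z^2
  ∫ -4 dz = -4z
F(z) = -3z^6 + z^5 + 5z^4 - 2z^3 - 3z^2 - 4z + C


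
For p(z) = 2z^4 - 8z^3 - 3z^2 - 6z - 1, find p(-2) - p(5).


p(-2) = 95
p(5) = 144
p(-2) - p(5) = 95 - 144 = -49


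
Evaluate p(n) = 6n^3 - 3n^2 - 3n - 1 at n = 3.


Using direct substitution:
  6 * (3)^3 = 162
  -3 * (3)^2 = -27
  -3 * (3)^1 = -9
  constant: -1
Sum = 162 - 27 - 9 - 1 = 125


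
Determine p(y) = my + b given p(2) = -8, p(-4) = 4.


p(y) = my + b. Using p(2)=-8, p(-4)=4:
m = (-8 - 4)/(2 + 4) = -12/6 = -2
b = -8 - m*(2) = -8 + 4 = -4
p(y) = -2y - 4


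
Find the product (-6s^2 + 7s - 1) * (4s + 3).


Distribute each term of the first polynomial:
  (-6s^2)(4s + 3) = -24s^3 - 18s^2
  (7s)(4s + 3) = 28s^2 + 21s
  (-1)(4s + 3) = -4s - 3
Sum: -24s^3 + 10s^2 + 17s - 3


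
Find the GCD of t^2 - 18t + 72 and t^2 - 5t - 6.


Factor each:
  t^2 - 18t + 72 = (t - 6)(t - 12)
  t^2 - 5t - 6 = (t - 6)(t + 1)
Common monic factor: t - 6


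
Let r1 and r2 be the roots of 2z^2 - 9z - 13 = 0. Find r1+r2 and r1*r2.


For az^2+bz+c=0: sum = -b/a, product = c/a.
a=2, b=-9, c=-13
Sum = -(-9)/2 = 9/2
Product = (-13)/2 = -13/2


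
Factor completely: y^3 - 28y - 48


Try integer roots (divisors of -48). y=6: p(6)=0.
Divide out (y - 6): quotient is y^2 + 6y + 8.
Factor the quadratic: (y + 4)(y + 2)
Result: (y - 6)(y + 4)(y + 2)


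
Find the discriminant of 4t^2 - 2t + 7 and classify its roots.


D = b^2 - 4ac = (-2)^2 - 4(4)(7) = 4 - 112 = -108
Since D < 0: two complex conjugate roots (no real roots)


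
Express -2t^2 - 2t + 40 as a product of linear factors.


Roots satisfy r1 + r2 = -b/a = -1 and r1*r2 = c/a = -20.
So r1 = -5, r2 = 4.
-2t^2 - 2t + 40 = -2(t - r1)(t - r2) = -2(t + 5)(t - 4)


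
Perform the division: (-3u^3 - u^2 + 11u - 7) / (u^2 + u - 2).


(-3u^3 - u^2 + 11u - 7) / (u^2 + u - 2)
Step 1: -3u * (u^2 + u - 2) = -3u^3 - 3u^2 + 6u; subtract.
Step 2: 2 * (u^2 + u - 2) = 2u^2 + 2u - 4; subtract.
Quotient: -3u + 2, Remainder: 3u - 3


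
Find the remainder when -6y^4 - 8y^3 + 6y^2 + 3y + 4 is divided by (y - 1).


By the Remainder Theorem, the remainder equals p(1):
  -6*(1)^4 = -6
  -8*(1)^3 = -8
  6*(1)^2 = 6
  3*(1)^1 = 3
  constant: 4
Sum: -6 - 8 + 6 + 3 + 4 = -1


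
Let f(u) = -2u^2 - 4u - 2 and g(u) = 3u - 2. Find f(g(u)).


Substitute g(u) into f:
f(g(u)) = -2*(3u - 2)^2 + (-4)*(3u - 2) + (-2)
(3u - 2)^2 = 9u^2 - 12u + 4
Expand and combine: -18u^2 + 12u - 2


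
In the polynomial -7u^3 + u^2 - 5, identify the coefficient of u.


Read off the coefficient of u: 0


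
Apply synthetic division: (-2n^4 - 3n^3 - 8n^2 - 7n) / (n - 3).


Synthetic division with c = 3. Coefficients: -2, -3, -8, -7, 0
Bring down -2.
  -2 * 3 = -6; -6 - 3 = -9
  -9 * 3 = -27; -27 - 8 = -35
  -35 * 3 = -105; -105 - 7 = -112
  -112 * 3 = -336; -336 + 0 = -336
Quotient: -2n^3 - 9n^2 - 35n - 112, Remainder: -336


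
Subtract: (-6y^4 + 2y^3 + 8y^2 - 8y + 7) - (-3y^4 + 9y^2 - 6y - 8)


Distribute the minus sign:
  (-6y^4 + 2y^3 + 8y^2 - 8y + 7)
- (-3y^4 + 9y^2 - 6y - 8)
Negate second polynomial: 3y^4 - 9y^2 + 6y + 8
Add: -3y^4 + 2y^3 - y^2 - 2y + 15


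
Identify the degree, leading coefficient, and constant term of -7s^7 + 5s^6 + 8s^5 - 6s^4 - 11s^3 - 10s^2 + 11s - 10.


Highest power of s is 7, with coefficient -7. Constant term is -10.
Degree = 7, leading coefficient = -7, constant term = -10


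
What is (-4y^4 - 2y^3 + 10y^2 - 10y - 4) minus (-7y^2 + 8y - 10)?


Distribute the minus sign:
  (-4y^4 - 2y^3 + 10y^2 - 10y - 4)
- (-7y^2 + 8y - 10)
Negate second polynomial: 7y^2 - 8y + 10
Add: -4y^4 - 2y^3 + 17y^2 - 18y + 6


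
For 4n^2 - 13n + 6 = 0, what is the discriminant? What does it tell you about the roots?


D = b^2 - 4ac = (-13)^2 - 4(4)(6) = 169 - 96 = 73
Since D > 0: two distinct irrational roots


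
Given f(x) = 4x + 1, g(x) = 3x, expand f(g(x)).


Substitute g(x) into f:
f(g(x)) = 4*(3x) + 1
Expand and combine: 12x + 1


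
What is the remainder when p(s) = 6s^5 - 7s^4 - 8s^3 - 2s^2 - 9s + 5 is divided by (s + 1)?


By the Remainder Theorem, the remainder equals p(-1):
  6*(-1)^5 = -6
  -7*(-1)^4 = -7
  -8*(-1)^3 = 8
  -2*(-1)^2 = -2
  -9*(-1)^1 = 9
  constant: 5
Sum: -6 - 7 + 8 - 2 + 9 + 5 = 7


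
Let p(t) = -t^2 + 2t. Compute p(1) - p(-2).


p(1) = 1
p(-2) = -8
p(1) - p(-2) = 1 + 8 = 9


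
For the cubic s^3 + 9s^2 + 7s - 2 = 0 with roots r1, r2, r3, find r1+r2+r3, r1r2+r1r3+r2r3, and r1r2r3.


Monic cubic s^3+bs^2+cs+d=0: sum=-b, pairwise sum=c, product=-d.
b=9, c=7, d=-2
r1+r2+r3 = -9
r1r2+r1r3+r2r3 = 7
r1r2r3 = 2


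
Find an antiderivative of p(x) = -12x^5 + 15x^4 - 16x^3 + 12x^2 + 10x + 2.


Reverse power rule on each term:
  ∫ -12x^5 dx = -2x^6
  ∫ 15x^4 dx = 3x^5
  ∫ -16x^3 dx = -4x^4
  ∫ 12x^2 dx = 4x^3
  ∫ 10x dx = 5x^2
  ∫ 2 dx = 2x
F(x) = -2x^6 + 3x^5 - 4x^4 + 4x^3 + 5x^2 + 2x + C


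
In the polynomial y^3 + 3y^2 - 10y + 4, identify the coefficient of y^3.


Read off the coefficient of y^3: 1


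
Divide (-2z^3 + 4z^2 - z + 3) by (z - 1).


(-2z^3 + 4z^2 - z + 3) / (z - 1)
Step 1: -2z^2 * (z - 1) = -2z^3 + 2z^2; subtract.
Step 2: 2z * (z - 1) = 2z^2 - 2z; subtract.
Step 3: 1 * (z - 1) = z - 1; subtract.
Quotient: -2z^2 + 2z + 1, Remainder: 4


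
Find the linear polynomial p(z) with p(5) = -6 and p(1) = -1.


p(z) = mz + b. Using p(5)=-6, p(1)=-1:
m = (-6 + 1)/(5 - 1) = -5/4 = -5/4
b = -6 - m*(5) = -6 + 25/4 = 1/4
p(z) = -(5/4)z + (1/4)


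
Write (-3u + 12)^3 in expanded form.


Expand (-3u + 12)^3 by repeated multiplication:
  (-3u + 12)^2 = 9u^2 - 72u + 144
= -27u^3 + 324u^2 - 1296u + 1728


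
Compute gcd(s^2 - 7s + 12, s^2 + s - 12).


Factor each:
  s^2 - 7s + 12 = (s - 3)(s - 4)
  s^2 + s - 12 = (s - 3)(s + 4)
Common monic factor: s - 3


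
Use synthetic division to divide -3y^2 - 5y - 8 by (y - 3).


Synthetic division with c = 3. Coefficients: -3, -5, -8
Bring down -3.
  -3 * 3 = -9; -9 - 5 = -14
  -14 * 3 = -42; -42 - 8 = -50
Quotient: -3y - 14, Remainder: -50


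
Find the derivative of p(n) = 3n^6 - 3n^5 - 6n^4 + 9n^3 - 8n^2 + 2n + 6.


Apply the power rule term by term:
  d/dn(3n^6) = 18n^5
  d/dn(-3n^5) = -15n^4
  d/dn(-6n^4) = -24n^3
  d/dn(9n^3) = 27n^2
  d/dn(-8n^2) = -16n
  d/dn(2n) = 2
  d/dn(6) = 0
p'(n) = 18n^5 - 15n^4 - 24n^3 + 27n^2 - 16n + 2


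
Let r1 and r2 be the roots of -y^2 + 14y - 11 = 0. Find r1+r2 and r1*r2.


For ay^2+by+c=0: sum = -b/a, product = c/a.
a=-1, b=14, c=-11
Sum = -(14)/-1 = 14
Product = (-11)/-1 = 11


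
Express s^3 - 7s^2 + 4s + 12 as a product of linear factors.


Try integer roots (divisors of 12). s=2: p(2)=0.
Divide out (s - 2): quotient is s^2 - 5s - 6.
Factor the quadratic: (s + 1)(s - 6)
Result: (s - 2)(s + 1)(s - 6)


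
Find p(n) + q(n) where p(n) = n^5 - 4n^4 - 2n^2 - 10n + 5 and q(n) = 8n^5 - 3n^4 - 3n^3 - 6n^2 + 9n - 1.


Align terms by degree and add:
  n^5 - 4n^4 - 2n^2 - 10n + 5
+ 8n^5 - 3n^4 - 3n^3 - 6n^2 + 9n - 1
= 9n^5 - 7n^4 - 3n^3 - 8n^2 - n + 4


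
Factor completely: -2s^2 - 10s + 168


Roots satisfy r1 + r2 = -b/a = -5 and r1*r2 = c/a = -84.
So r1 = 7, r2 = -12.
-2s^2 - 10s + 168 = -2(s - r1)(s - r2) = -2(s - 7)(s + 12)


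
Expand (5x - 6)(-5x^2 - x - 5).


Distribute each term of the first polynomial:
  (5x)(-5x^2 - x - 5) = -25x^3 - 5x^2 - 25x
  (-6)(-5x^2 - x - 5) = 30x^2 + 6x + 30
Sum: -25x^3 + 25x^2 - 19x + 30


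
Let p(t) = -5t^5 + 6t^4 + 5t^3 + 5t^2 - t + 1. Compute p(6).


Using direct substitution:
  -5 * (6)^5 = -38880
  6 * (6)^4 = 7776
  5 * (6)^3 = 1080
  5 * (6)^2 = 180
  -1 * (6)^1 = -6
  constant: 1
Sum = -38880 + 7776 + 1080 + 180 - 6 + 1 = -29849


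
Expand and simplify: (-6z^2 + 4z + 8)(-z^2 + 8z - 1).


Distribute each term of the first polynomial:
  (-6z^2)(-z^2 + 8z - 1) = 6z^4 - 48z^3 + 6z^2
  (4z)(-z^2 + 8z - 1) = -4z^3 + 32z^2 - 4z
  (8)(-z^2 + 8z - 1) = -8z^2 + 64z - 8
Sum: 6z^4 - 52z^3 + 30z^2 + 60z - 8


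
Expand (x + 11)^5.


Expand (x + 11)^5 by repeated multiplication:
  (x + 11)^2 = x^2 + 22x + 121
  (x + 11)^3 = x^3 + 33x^2 + 363x + 1331
  (x + 11)^4 = x^4 + 44x^3 + 726x^2 + 5324x + 14641
= x^5 + 55x^4 + 1210x^3 + 13310x^2 + 73205x + 161051


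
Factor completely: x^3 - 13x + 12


Try integer roots (divisors of 12). x=3: p(3)=0.
Divide out (x - 3): quotient is x^2 + 3x - 4.
Factor the quadratic: (x + 4)(x - 1)
Result: (x - 3)(x + 4)(x - 1)


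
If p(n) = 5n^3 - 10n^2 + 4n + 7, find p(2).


Using direct substitution:
  5 * (2)^3 = 40
  -10 * (2)^2 = -40
  4 * (2)^1 = 8
  constant: 7
Sum = 40 - 40 + 8 + 7 = 15


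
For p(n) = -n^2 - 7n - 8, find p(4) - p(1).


p(4) = -52
p(1) = -16
p(4) - p(1) = -52 + 16 = -36


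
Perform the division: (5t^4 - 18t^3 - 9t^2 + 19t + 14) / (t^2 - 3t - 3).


(5t^4 - 18t^3 - 9t^2 + 19t + 14) / (t^2 - 3t - 3)
Step 1: 5t^2 * (t^2 - 3t - 3) = 5t^4 - 15t^3 - 15t^2; subtract.
Step 2: -3t * (t^2 - 3t - 3) = -3t^3 + 9t^2 + 9t; subtract.
Step 3: -3 * (t^2 - 3t - 3) = -3t^2 + 9t + 9; subtract.
Quotient: 5t^2 - 3t - 3, Remainder: t + 5


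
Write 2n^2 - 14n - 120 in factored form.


Roots satisfy r1 + r2 = -b/a = 7 and r1*r2 = c/a = -60.
So r1 = -5, r2 = 12.
2n^2 - 14n - 120 = 2(n - r1)(n - r2) = 2(n + 5)(n - 12)


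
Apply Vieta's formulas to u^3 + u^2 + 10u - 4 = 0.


Monic cubic u^3+bu^2+cu+d=0: sum=-b, pairwise sum=c, product=-d.
b=1, c=10, d=-4
r1+r2+r3 = -1
r1r2+r1r3+r2r3 = 10
r1r2r3 = 4


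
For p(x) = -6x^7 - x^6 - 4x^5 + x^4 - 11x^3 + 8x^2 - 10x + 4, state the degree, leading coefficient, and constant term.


Highest power of x is 7, with coefficient -6. Constant term is 4.
Degree = 7, leading coefficient = -6, constant term = 4


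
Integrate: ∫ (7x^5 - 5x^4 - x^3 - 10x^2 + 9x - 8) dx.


Reverse power rule on each term:
  ∫ 7x^5 dx = (7/6)x^6
  ∫ -5x^4 dx = -x^5
  ∫ -x^3 dx = -(1/4)x^4
  ∫ -10x^2 dx = -(10/3)x^3
  ∫ 9x dx = (9/2)x^2
  ∫ -8 dx = -8x
F(x) = (7/6)x^6 - x^5 - (1/4)x^4 - (10/3)x^3 + (9/2)x^2 - 8x + C


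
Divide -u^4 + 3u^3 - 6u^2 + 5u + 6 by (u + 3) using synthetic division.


Synthetic division with c = -3. Coefficients: -1, 3, -6, 5, 6
Bring down -1.
  -1 * -3 = 3; 3 + 3 = 6
  6 * -3 = -18; -18 - 6 = -24
  -24 * -3 = 72; 72 + 5 = 77
  77 * -3 = -231; -231 + 6 = -225
Quotient: -u^3 + 6u^2 - 24u + 77, Remainder: -225


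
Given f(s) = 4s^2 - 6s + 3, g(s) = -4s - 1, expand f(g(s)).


Substitute g(s) into f:
f(g(s)) = 4*(-4s - 1)^2 + (-6)*(-4s - 1) + 3
(-4s - 1)^2 = 16s^2 + 8s + 1
Expand and combine: 64s^2 + 56s + 13


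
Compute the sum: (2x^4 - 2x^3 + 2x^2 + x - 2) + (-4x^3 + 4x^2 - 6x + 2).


Align terms by degree and add:
  2x^4 - 2x^3 + 2x^2 + x - 2
  -4x^3 + 4x^2 - 6x + 2
= 2x^4 - 6x^3 + 6x^2 - 5x


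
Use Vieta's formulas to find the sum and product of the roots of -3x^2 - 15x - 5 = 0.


For ax^2+bx+c=0: sum = -b/a, product = c/a.
a=-3, b=-15, c=-5
Sum = -(-15)/-3 = -5
Product = (-5)/-3 = 5/3


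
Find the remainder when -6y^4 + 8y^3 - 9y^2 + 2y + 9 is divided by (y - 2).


By the Remainder Theorem, the remainder equals p(2):
  -6*(2)^4 = -96
  8*(2)^3 = 64
  -9*(2)^2 = -36
  2*(2)^1 = 4
  constant: 9
Sum: -96 + 64 - 36 + 4 + 9 = -55


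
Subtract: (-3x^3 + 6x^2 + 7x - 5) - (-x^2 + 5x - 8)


Distribute the minus sign:
  (-3x^3 + 6x^2 + 7x - 5)
- (-x^2 + 5x - 8)
Negate second polynomial: x^2 - 5x + 8
Add: -3x^3 + 7x^2 + 2x + 3


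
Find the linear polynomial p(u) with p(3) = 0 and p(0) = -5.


p(u) = mu + b. Using p(3)=0, p(0)=-5:
m = (0 + 5)/(3) = 5/3 = 5/3
b = 0 - m*(3) = 0 - 5 = -5
p(u) = (5/3)u - 5


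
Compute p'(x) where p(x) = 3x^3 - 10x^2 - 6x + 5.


Apply the power rule term by term:
  d/dx(3x^3) = 9x^2
  d/dx(-10x^2) = -20x
  d/dx(-6x) = -6
  d/dx(5) = 0
p'(x) = 9x^2 - 20x - 6


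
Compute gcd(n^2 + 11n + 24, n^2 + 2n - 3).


Factor each:
  n^2 + 11n + 24 = (n + 3)(n + 8)
  n^2 + 2n - 3 = (n + 3)(n - 1)
Common monic factor: n + 3


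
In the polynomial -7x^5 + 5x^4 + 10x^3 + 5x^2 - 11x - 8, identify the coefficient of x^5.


Read off the coefficient of x^5: -7


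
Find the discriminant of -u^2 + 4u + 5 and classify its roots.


D = b^2 - 4ac = (4)^2 - 4(-1)(5) = 16 + 20 = 36
Since D > 0: two distinct rational roots


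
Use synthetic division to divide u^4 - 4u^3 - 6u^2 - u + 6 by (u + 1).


Synthetic division with c = -1. Coefficients: 1, -4, -6, -1, 6
Bring down 1.
  1 * -1 = -1; -1 - 4 = -5
  -5 * -1 = 5; 5 - 6 = -1
  -1 * -1 = 1; 1 - 1 = 0
  0 * -1 = 0; 0 + 6 = 6
Quotient: u^3 - 5u^2 - u, Remainder: 6


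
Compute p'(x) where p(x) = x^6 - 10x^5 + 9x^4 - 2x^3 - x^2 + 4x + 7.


Apply the power rule term by term:
  d/dx(x^6) = 6x^5
  d/dx(-10x^5) = -50x^4
  d/dx(9x^4) = 36x^3
  d/dx(-2x^3) = -6x^2
  d/dx(-x^2) = -2x
  d/dx(4x) = 4
  d/dx(7) = 0
p'(x) = 6x^5 - 50x^4 + 36x^3 - 6x^2 - 2x + 4


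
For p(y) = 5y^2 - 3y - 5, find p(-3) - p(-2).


p(-3) = 49
p(-2) = 21
p(-3) - p(-2) = 49 - 21 = 28


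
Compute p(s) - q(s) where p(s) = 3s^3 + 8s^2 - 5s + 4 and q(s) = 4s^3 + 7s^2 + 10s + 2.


Distribute the minus sign:
  (3s^3 + 8s^2 - 5s + 4)
- (4s^3 + 7s^2 + 10s + 2)
Negate second polynomial: -4s^3 - 7s^2 - 10s - 2
Add: -s^3 + s^2 - 15s + 2


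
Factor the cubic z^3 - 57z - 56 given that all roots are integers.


Try integer roots (divisors of -56). z=-1: p(-1)=0.
Divide out (z + 1): quotient is z^2 - z - 56.
Factor the quadratic: (z - 8)(z + 7)
Result: (z + 1)(z - 8)(z + 7)


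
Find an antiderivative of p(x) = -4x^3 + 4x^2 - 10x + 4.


Reverse power rule on each term:
  ∫ -4x^3 dx = -x^4
  ∫ 4x^2 dx = (4/3)x^3
  ∫ -10x dx = -5x^2
  ∫ 4 dx = 4x
F(x) = -x^4 + (4/3)x^3 - 5x^2 + 4x + C


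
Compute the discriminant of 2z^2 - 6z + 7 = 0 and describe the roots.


D = b^2 - 4ac = (-6)^2 - 4(2)(7) = 36 - 56 = -20
Since D < 0: two complex conjugate roots (no real roots)


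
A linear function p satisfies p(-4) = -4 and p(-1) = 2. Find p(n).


p(n) = mn + b. Using p(-4)=-4, p(-1)=2:
m = (-4 - 2)/(-4 + 1) = -6/-3 = 2
b = -4 - m*(-4) = -4 + 8 = 4
p(n) = 2n + 4


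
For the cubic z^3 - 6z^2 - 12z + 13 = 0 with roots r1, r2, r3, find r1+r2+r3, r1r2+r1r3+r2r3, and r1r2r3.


Monic cubic z^3+bz^2+cz+d=0: sum=-b, pairwise sum=c, product=-d.
b=-6, c=-12, d=13
r1+r2+r3 = 6
r1r2+r1r3+r2r3 = -12
r1r2r3 = -13


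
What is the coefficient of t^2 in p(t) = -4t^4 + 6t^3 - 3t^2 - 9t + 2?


Read off the coefficient of t^2: -3


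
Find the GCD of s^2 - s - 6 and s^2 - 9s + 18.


Factor each:
  s^2 - s - 6 = (s - 3)(s + 2)
  s^2 - 9s + 18 = (s - 3)(s - 6)
Common monic factor: s - 3


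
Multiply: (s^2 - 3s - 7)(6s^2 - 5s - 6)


Distribute each term of the first polynomial:
  (s^2)(6s^2 - 5s - 6) = 6s^4 - 5s^3 - 6s^2
  (-3s)(6s^2 - 5s - 6) = -18s^3 + 15s^2 + 18s
  (-7)(6s^2 - 5s - 6) = -42s^2 + 35s + 42
Sum: 6s^4 - 23s^3 - 33s^2 + 53s + 42


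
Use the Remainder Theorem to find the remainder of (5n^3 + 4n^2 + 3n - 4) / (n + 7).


By the Remainder Theorem, the remainder equals p(-7):
  5*(-7)^3 = -1715
  4*(-7)^2 = 196
  3*(-7)^1 = -21
  constant: -4
Sum: -1715 + 196 - 21 - 4 = -1544


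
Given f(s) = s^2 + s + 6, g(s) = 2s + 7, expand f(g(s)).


Substitute g(s) into f:
f(g(s)) = 1*(2s + 7)^2 + 1*(2s + 7) + 6
(2s + 7)^2 = 4s^2 + 28s + 49
Expand and combine: 4s^2 + 30s + 62


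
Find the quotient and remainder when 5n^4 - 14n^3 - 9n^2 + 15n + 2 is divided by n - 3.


(5n^4 - 14n^3 - 9n^2 + 15n + 2) / (n - 3)
Step 1: 5n^3 * (n - 3) = 5n^4 - 15n^3; subtract.
Step 2: n^2 * (n - 3) = n^3 - 3n^2; subtract.
Step 3: -6n * (n - 3) = -6n^2 + 18n; subtract.
Step 4: -3 * (n - 3) = -3n + 9; subtract.
Quotient: 5n^3 + n^2 - 6n - 3, Remainder: -7


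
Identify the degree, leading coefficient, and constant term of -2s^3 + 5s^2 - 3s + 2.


Highest power of s is 3, with coefficient -2. Constant term is 2.
Degree = 3, leading coefficient = -2, constant term = 2


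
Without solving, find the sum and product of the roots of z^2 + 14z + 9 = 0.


For az^2+bz+c=0: sum = -b/a, product = c/a.
a=1, b=14, c=9
Sum = -(14)/1 = -14
Product = (9)/1 = 9


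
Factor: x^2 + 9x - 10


Roots satisfy r1 + r2 = -b/a = -9 and r1*r2 = c/a = -10.
So r1 = -10, r2 = 1.
x^2 + 9x - 10 = (x - r1)(x - r2) = (x + 10)(x - 1)


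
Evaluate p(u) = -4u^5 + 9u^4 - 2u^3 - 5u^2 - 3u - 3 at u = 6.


Using direct substitution:
  -4 * (6)^5 = -31104
  9 * (6)^4 = 11664
  -2 * (6)^3 = -432
  -5 * (6)^2 = -180
  -3 * (6)^1 = -18
  constant: -3
Sum = -31104 + 11664 - 432 - 180 - 18 - 3 = -20073


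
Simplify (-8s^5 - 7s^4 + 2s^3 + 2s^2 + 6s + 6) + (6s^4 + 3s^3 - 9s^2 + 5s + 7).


Align terms by degree and add:
  -8s^5 - 7s^4 + 2s^3 + 2s^2 + 6s + 6
+ 6s^4 + 3s^3 - 9s^2 + 5s + 7
= -8s^5 - s^4 + 5s^3 - 7s^2 + 11s + 13


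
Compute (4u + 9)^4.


Expand (4u + 9)^4 by repeated multiplication:
  (4u + 9)^2 = 16u^2 + 72u + 81
  (4u + 9)^3 = 64u^3 + 432u^2 + 972u + 729
= 256u^4 + 2304u^3 + 7776u^2 + 11664u + 6561


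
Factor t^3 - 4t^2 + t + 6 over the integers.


Try integer roots (divisors of 6). t=3: p(3)=0.
Divide out (t - 3): quotient is t^2 - t - 2.
Factor the quadratic: (t - 2)(t + 1)
Result: (t - 3)(t - 2)(t + 1)
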